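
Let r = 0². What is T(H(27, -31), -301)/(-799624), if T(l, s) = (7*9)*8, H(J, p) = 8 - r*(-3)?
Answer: -9/14279 ≈ -0.00063030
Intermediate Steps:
r = 0
H(J, p) = 8 (H(J, p) = 8 - 0*(-3) = 8 - 1*0 = 8 + 0 = 8)
T(l, s) = 504 (T(l, s) = 63*8 = 504)
T(H(27, -31), -301)/(-799624) = 504/(-799624) = 504*(-1/799624) = -9/14279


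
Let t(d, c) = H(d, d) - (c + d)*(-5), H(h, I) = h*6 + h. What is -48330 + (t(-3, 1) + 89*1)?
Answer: -48272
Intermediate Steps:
H(h, I) = 7*h (H(h, I) = 6*h + h = 7*h)
t(d, c) = 5*c + 12*d (t(d, c) = 7*d - (c + d)*(-5) = 7*d - (-5*c - 5*d) = 7*d + (5*c + 5*d) = 5*c + 12*d)
-48330 + (t(-3, 1) + 89*1) = -48330 + ((5*1 + 12*(-3)) + 89*1) = -48330 + ((5 - 36) + 89) = -48330 + (-31 + 89) = -48330 + 58 = -48272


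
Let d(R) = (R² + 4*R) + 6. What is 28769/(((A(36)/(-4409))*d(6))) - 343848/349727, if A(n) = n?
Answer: -44361071324615/830951352 ≈ -53386.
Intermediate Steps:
d(R) = 6 + R² + 4*R
28769/(((A(36)/(-4409))*d(6))) - 343848/349727 = 28769/(((36/(-4409))*(6 + 6² + 4*6))) - 343848/349727 = 28769/(((36*(-1/4409))*(6 + 36 + 24))) - 343848*1/349727 = 28769/((-36/4409*66)) - 343848/349727 = 28769/(-2376/4409) - 343848/349727 = 28769*(-4409/2376) - 343848/349727 = -126842521/2376 - 343848/349727 = -44361071324615/830951352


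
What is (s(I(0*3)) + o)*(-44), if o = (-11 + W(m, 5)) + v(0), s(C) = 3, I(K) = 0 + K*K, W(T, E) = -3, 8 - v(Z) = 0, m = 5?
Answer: 132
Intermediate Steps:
v(Z) = 8 (v(Z) = 8 - 1*0 = 8 + 0 = 8)
I(K) = K**2 (I(K) = 0 + K**2 = K**2)
o = -6 (o = (-11 - 3) + 8 = -14 + 8 = -6)
(s(I(0*3)) + o)*(-44) = (3 - 6)*(-44) = -3*(-44) = 132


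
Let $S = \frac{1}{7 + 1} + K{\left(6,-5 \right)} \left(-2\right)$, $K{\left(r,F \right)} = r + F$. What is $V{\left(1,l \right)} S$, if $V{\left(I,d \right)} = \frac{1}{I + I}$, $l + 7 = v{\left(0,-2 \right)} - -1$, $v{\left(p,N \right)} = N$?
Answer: $- \frac{15}{16} \approx -0.9375$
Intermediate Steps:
$K{\left(r,F \right)} = F + r$
$l = -8$ ($l = -7 - 1 = -8$)
$V{\left(I,d \right)} = \frac{1}{2 I}$
$S = - \frac{15}{8}$ ($S = \frac{1}{7 + 1} + \left(-5 + 6\right) \left(-2\right) = \frac{1}{8} + 1 \left(-2\right) = \frac{1}{8} - 2 = - \frac{15}{8} \approx -1.875$)
$V{\left(1,l \right)} S = \frac{1}{2 \cdot 1} \left(- \frac{15}{8}\right) = \frac{1}{2} \cdot 1 \left(- \frac{15}{8}\right) = \frac{1}{2} \left(- \frac{15}{8}\right) = - \frac{15}{16}$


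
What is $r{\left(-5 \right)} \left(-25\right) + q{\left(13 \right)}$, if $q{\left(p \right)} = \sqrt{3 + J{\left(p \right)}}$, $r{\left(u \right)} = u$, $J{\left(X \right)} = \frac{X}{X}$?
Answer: $127$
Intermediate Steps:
$J{\left(X \right)} = 1$
$q{\left(p \right)} = 2$ ($q{\left(p \right)} = \sqrt{3 + 1} = \sqrt{4} = 2$)
$r{\left(-5 \right)} \left(-25\right) + q{\left(13 \right)} = \left(-5\right) \left(-25\right) + 2 = 125 + 2 = 127$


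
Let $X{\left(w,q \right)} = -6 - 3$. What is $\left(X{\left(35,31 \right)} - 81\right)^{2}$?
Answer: $8100$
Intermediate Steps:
$X{\left(w,q \right)} = -9$ ($X{\left(w,q \right)} = -6 - 3 = -9$)
$\left(X{\left(35,31 \right)} - 81\right)^{2} = \left(-9 - 81\right)^{2} = \left(-90\right)^{2} = 8100$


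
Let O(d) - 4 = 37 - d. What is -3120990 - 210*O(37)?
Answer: -3121830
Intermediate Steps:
O(d) = 41 - d (O(d) = 4 + (37 - d) = 41 - d)
-3120990 - 210*O(37) = -3120990 - 210*(41 - 1*37) = -3120990 - 210*(41 - 37) = -3120990 - 210*4 = -3120990 - 1*840 = -3120990 - 840 = -3121830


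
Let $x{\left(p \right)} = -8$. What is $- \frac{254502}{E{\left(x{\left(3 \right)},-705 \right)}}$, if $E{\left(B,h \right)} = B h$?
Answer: $- \frac{42417}{940} \approx -45.124$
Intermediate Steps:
$- \frac{254502}{E{\left(x{\left(3 \right)},-705 \right)}} = - \frac{254502}{\left(-8\right) \left(-705\right)} = - \frac{254502}{5640} = \left(-254502\right) \frac{1}{5640} = - \frac{42417}{940}$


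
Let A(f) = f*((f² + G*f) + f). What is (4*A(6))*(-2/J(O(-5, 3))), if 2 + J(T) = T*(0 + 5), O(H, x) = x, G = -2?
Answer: -1440/13 ≈ -110.77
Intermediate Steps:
J(T) = -2 + 5*T (J(T) = -2 + T*(0 + 5) = -2 + T*5 = -2 + 5*T)
A(f) = f*(f² - f) (A(f) = f*((f² - 2*f) + f) = f*(f² - f))
(4*A(6))*(-2/J(O(-5, 3))) = (4*(6²*(-1 + 6)))*(-2/(-2 + 5*3)) = (4*(36*5))*(-2/(-2 + 15)) = (4*180)*(-2/13) = 720*(-2*1/13) = 720*(-2/13) = -1440/13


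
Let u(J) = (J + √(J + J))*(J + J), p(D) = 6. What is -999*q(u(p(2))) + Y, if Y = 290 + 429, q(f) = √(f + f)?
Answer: 719 - 3996*√(9 + 3*√3) ≈ -14337.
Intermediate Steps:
u(J) = 2*J*(J + √2*√J) (u(J) = (J + √(2*J))*(2*J) = (J + √2*√J)*(2*J) = 2*J*(J + √2*√J))
q(f) = √2*√f (q(f) = √(2*f) = √2*√f)
Y = 719
-999*q(u(p(2))) + Y = -999*√2*√(2*6² + 2*√2*6^(3/2)) + 719 = -999*√2*√(2*36 + 2*√2*(6*√6)) + 719 = -999*√2*√(72 + 24*√3) + 719 = 719 - 999*√2*√(72 + 24*√3)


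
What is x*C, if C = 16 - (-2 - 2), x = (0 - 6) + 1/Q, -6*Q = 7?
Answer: -960/7 ≈ -137.14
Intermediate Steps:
Q = -7/6 (Q = -⅙*7 = -7/6 ≈ -1.1667)
x = -48/7 (x = (0 - 6) + 1/(-7/6) = -6 - 6/7 = -48/7 ≈ -6.8571)
C = 20 (C = 16 - 1*(-4) = 16 + 4 = 20)
x*C = -48/7*20 = -960/7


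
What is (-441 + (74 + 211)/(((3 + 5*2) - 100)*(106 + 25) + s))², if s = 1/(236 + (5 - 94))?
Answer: 545935930175801529/2806824428164 ≈ 1.9450e+5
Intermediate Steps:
s = 1/147 (s = 1/(236 - 89) = 1/147 ≈ 0.0068027)
(-441 + (74 + 211)/(((3 + 5*2) - 100)*(106 + 25) + s))² = (-441 + (74 + 211)/(((3 + 5*2) - 100)*(106 + 25) + 1/147))² = (-441 + 285/(((3 + 10) - 100)*131 + 1/147))² = (-441 + 285/((13 - 100)*131 + 1/147))² = (-441 + 285/(-87*131 + 1/147))² = (-441 + 285/(-11397 + 1/147))² = (-441 + 285/(-1675358/147))² = (-441 + 285*(-147/1675358))² = (-441 - 41895/1675358)² = (-738874773/1675358)² = 545935930175801529/2806824428164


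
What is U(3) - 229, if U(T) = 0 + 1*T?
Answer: -226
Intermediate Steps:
U(T) = T (U(T) = 0 + T = T)
U(3) - 229 = 3 - 229 = -226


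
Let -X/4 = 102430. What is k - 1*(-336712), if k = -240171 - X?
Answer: 506261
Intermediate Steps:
X = -409720 (X = -4*102430 = -409720)
k = 169549 (k = -240171 - 1*(-409720) = -240171 + 409720 = 169549)
k - 1*(-336712) = 169549 - 1*(-336712) = 169549 + 336712 = 506261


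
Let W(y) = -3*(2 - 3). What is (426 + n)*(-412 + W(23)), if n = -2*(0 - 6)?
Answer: -179142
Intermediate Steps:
n = 12 (n = -2*(-6) = 12)
W(y) = 3 (W(y) = -3*(-1) = 3)
(426 + n)*(-412 + W(23)) = (426 + 12)*(-412 + 3) = 438*(-409) = -179142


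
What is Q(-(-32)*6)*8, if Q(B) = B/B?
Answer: 8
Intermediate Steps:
Q(B) = 1
Q(-(-32)*6)*8 = 1*8 = 8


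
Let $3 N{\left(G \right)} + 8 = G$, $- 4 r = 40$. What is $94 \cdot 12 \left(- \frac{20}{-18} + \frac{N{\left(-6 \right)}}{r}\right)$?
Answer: $\frac{26696}{15} \approx 1779.7$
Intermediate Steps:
$r = -10$ ($r = \left(- \frac{1}{4}\right) 40 = -10$)
$N{\left(G \right)} = - \frac{8}{3} + \frac{G}{3}$
$94 \cdot 12 \left(- \frac{20}{-18} + \frac{N{\left(-6 \right)}}{r}\right) = 94 \cdot 12 \left(- \frac{20}{-18} + \frac{- \frac{8}{3} + \frac{1}{3} \left(-6\right)}{-10}\right) = 1128 \left(\left(-20\right) \left(- \frac{1}{18}\right) + \left(- \frac{8}{3} - 2\right) \left(- \frac{1}{10}\right)\right) = 1128 \left(\frac{10}{9} - - \frac{7}{15}\right) = 1128 \left(\frac{10}{9} + \frac{7}{15}\right) = 1128 \cdot \frac{71}{45} = \frac{26696}{15}$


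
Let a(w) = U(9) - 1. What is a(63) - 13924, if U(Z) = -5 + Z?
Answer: -13921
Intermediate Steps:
a(w) = 3 (a(w) = (-5 + 9) - 1 = 4 - 1 = 3)
a(63) - 13924 = 3 - 13924 = -13921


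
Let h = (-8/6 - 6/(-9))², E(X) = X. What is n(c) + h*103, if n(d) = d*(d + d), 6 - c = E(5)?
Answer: 430/9 ≈ 47.778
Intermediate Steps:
c = 1 (c = 6 - 1*5 = 6 - 5 = 1)
n(d) = 2*d² (n(d) = d*(2*d) = 2*d²)
h = 4/9 (h = (-8*⅙ - 6*(-⅑))² = (-4/3 + ⅔)² = (-⅔)² = 4/9 ≈ 0.44444)
n(c) + h*103 = 2*1² + (4/9)*103 = 2*1 + 412/9 = 2 + 412/9 = 430/9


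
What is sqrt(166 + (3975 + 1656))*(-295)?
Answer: -295*sqrt(5797) ≈ -22461.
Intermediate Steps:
sqrt(166 + (3975 + 1656))*(-295) = sqrt(166 + 5631)*(-295) = sqrt(5797)*(-295) = -295*sqrt(5797)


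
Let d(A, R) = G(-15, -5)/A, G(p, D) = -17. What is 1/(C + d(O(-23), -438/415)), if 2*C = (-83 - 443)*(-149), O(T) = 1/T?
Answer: 1/39578 ≈ 2.5267e-5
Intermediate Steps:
C = 39187 (C = ((-83 - 443)*(-149))/2 = (-526*(-149))/2 = (1/2)*78374 = 39187)
d(A, R) = -17/A
1/(C + d(O(-23), -438/415)) = 1/(39187 - 17/(1/(-23))) = 1/(39187 - 17/(-1/23)) = 1/(39187 - 17*(-23)) = 1/(39187 + 391) = 1/39578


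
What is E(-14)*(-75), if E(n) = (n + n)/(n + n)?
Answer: -75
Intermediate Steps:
E(n) = 1 (E(n) = (2*n)/((2*n)) = (2*n)*(1/(2*n)) = 1)
E(-14)*(-75) = 1*(-75) = -75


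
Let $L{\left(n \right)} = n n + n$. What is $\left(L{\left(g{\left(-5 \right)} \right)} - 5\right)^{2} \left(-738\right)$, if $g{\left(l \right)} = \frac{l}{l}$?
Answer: $-6642$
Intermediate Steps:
$g{\left(l \right)} = 1$
$L{\left(n \right)} = n + n^{2}$ ($L{\left(n \right)} = n^{2} + n = n + n^{2}$)
$\left(L{\left(g{\left(-5 \right)} \right)} - 5\right)^{2} \left(-738\right) = \left(1 \left(1 + 1\right) - 5\right)^{2} \left(-738\right) = \left(1 \cdot 2 - 5\right)^{2} \left(-738\right) = \left(2 - 5\right)^{2} \left(-738\right) = \left(-3\right)^{2} \left(-738\right) = 9 \left(-738\right) = -6642$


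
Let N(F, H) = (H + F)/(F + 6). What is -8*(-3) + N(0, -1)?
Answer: 143/6 ≈ 23.833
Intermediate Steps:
N(F, H) = (F + H)/(6 + F)
-8*(-3) + N(0, -1) = -8*(-3) + (0 - 1)/(6 + 0) = 24 - 1/6 = 143/6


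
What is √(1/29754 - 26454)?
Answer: I*√2602193313390/9918 ≈ 162.65*I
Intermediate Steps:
√(1/29754 - 26454) = √(-787112315/29754) = I*√2602193313390/9918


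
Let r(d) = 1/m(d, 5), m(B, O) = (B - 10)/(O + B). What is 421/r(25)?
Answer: 421/2 ≈ 210.50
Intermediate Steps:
m(B, O) = (-10 + B)/(B + O)
r(d) = (5 + d)/(-10 + d) (r(d) = 1/((-10 + d)/(d + 5)) = 1/((-10 + d)/(5 + d)) = (5 + d)/(-10 + d))
421/r(25) = 421/(((5 + 25)/(-10 + 25))) = 421/((30/15)) = 421/(((1/15)*30)) = 421/2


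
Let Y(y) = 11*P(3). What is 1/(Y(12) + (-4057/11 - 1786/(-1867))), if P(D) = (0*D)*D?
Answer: -20537/7554773 ≈ -0.0027184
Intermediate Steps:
P(D) = 0 (P(D) = 0*D = 0)
Y(y) = 0 (Y(y) = 11*0 = 0)
1/(Y(12) + (-4057/11 - 1786/(-1867))) = 1/(0 + (-4057/11 - 1786/(-1867))) = 1/(0 + (-4057*1/11 - 1786*(-1/1867))) = 1/(0 + (-4057/11 + 1786/1867)) = 1/(0 - 7554773/20537) = 1/(-7554773/20537) = -20537/7554773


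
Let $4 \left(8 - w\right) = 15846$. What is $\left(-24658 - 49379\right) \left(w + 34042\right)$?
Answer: $- \frac{4455324549}{2} \approx -2.2277 \cdot 10^{9}$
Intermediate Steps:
$w = - \frac{7907}{2}$ ($w = 8 - \frac{7923}{2} = - \frac{7907}{2} \approx -3953.5$)
$\left(-24658 - 49379\right) \left(w + 34042\right) = \left(-24658 - 49379\right) \left(- \frac{7907}{2} + 34042\right) = \left(-74037\right) \frac{60177}{2} = - \frac{4455324549}{2}$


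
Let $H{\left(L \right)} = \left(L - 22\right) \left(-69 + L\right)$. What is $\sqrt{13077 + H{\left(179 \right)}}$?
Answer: $\sqrt{30347} \approx 174.2$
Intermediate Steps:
$H{\left(L \right)} = \left(-69 + L\right) \left(-22 + L\right)$ ($H{\left(L \right)} = \left(-22 + L\right) \left(-69 + L\right) = \left(-69 + L\right) \left(-22 + L\right)$)
$\sqrt{13077 + H{\left(179 \right)}} = \sqrt{13077 + \left(1518 + 179^{2} - 16289\right)} = \sqrt{13077 + \left(1518 + 32041 - 16289\right)} = \sqrt{13077 + 17270} = \sqrt{30347}$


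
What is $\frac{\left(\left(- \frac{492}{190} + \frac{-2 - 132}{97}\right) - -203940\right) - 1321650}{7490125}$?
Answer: $- \frac{10299734242}{69021501875} \approx -0.14922$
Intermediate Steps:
$\frac{\left(\left(- \frac{492}{190} + \frac{-2 - 132}{97}\right) - -203940\right) - 1321650}{7490125} = \left(\left(\left(\left(-492\right) \frac{1}{190} + \left(-2 - 132\right) \frac{1}{97}\right) + 203940\right) - 1321650\right) \frac{1}{7490125} = \left(\left(\left(- \frac{246}{95} - \frac{134}{97}\right) + 203940\right) - 1321650\right) \frac{1}{7490125} = \left(\left(- \frac{36592}{9215} + 203940\right) - 1321650\right) \frac{1}{7490125} = \left(\frac{1879270508}{9215} - 1321650\right) \frac{1}{7490125} = \left(- \frac{10299734242}{9215}\right) \frac{1}{7490125} = - \frac{10299734242}{69021501875}$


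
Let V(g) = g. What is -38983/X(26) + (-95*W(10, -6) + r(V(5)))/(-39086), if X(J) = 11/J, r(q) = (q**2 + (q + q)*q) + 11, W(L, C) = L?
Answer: -19807959242/214973 ≈ -92142.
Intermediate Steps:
r(q) = 11 + 3*q**2 (r(q) = (q**2 + (2*q)*q) + 11 = (q**2 + 2*q**2) + 11 = 3*q**2 + 11 = 11 + 3*q**2)
-38983/X(26) + (-95*W(10, -6) + r(V(5)))/(-39086) = -38983/(11/26) + (-95*10 + (11 + 3*5**2))/(-39086) = -38983/(11*(1/26)) + (-950 + (11 + 3*25))*(-1/39086) = -38983/11/26 + (-950 + (11 + 75))*(-1/39086) = -38983*26/11 + (-950 + 86)*(-1/39086) = -1013558/11 - 864*(-1/39086) = -1013558/11 + 432/19543 = -19807959242/214973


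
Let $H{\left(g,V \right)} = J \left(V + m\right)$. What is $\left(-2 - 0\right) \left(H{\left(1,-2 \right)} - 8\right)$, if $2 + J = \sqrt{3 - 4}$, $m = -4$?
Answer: $-8 + 12 i \approx -8.0 + 12.0 i$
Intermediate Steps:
$J = -2 + i$ ($J = -2 + \sqrt{3 - 4} = -2 + \sqrt{-1} = -2 + i \approx -2.0 + 1.0 i$)
$H{\left(g,V \right)} = \left(-4 + V\right) \left(-2 + i\right)$ ($H{\left(g,V \right)} = \left(-2 + i\right) \left(V - 4\right) = \left(-2 + i\right) \left(-4 + V\right) = \left(-4 + V\right) \left(-2 + i\right)$)
$\left(-2 - 0\right) \left(H{\left(1,-2 \right)} - 8\right) = \left(-2 - 0\right) \left(- \left(-4 - 2\right) \left(2 - i\right) - 8\right) = \left(-2 + 0\right) \left(\left(-1\right) \left(-6\right) \left(2 - i\right) - 8\right) = - 2 \left(\left(12 - 6 i\right) - 8\right) = - 2 \left(4 - 6 i\right) = -8 + 12 i$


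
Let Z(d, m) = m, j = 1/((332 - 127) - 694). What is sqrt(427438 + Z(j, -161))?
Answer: sqrt(427277) ≈ 653.66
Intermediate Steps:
j = -1/489 (j = 1/(205 - 694) = 1/(-489) = -1/489 ≈ -0.0020450)
sqrt(427438 + Z(j, -161)) = sqrt(427438 - 161) = sqrt(427277)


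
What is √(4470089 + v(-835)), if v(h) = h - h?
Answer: √4470089 ≈ 2114.3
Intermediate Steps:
v(h) = 0
√(4470089 + v(-835)) = √(4470089 + 0) = √4470089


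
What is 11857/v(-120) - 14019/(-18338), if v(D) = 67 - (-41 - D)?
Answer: -108632719/110028 ≈ -987.32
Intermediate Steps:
v(D) = 108 + D (v(D) = 67 + (41 + D) = 108 + D)
11857/v(-120) - 14019/(-18338) = 11857/(108 - 120) - 14019/(-18338) = 11857/(-12) - 14019*(-1/18338) = 11857*(-1/12) + 14019/18338 = -11857/12 + 14019/18338 = -108632719/110028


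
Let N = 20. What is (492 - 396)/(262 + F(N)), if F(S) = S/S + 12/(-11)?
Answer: 1056/2881 ≈ 0.36654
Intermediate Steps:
F(S) = -1/11 (F(S) = 1 + 12*(-1/11) = 1 - 12/11 = -1/11)
(492 - 396)/(262 + F(N)) = (492 - 396)/(262 - 1/11) = 96/(2881/11) = 96*(11/2881) = 1056/2881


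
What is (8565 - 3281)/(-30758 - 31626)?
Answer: -1321/15596 ≈ -0.084701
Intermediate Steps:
(8565 - 3281)/(-30758 - 31626) = 5284/(-62384) = 5284*(-1/62384) = -1321/15596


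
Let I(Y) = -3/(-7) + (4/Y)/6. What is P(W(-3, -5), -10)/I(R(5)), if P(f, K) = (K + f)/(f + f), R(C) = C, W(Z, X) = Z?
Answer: 455/118 ≈ 3.8559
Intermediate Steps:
P(f, K) = (K + f)/(2*f) (P(f, K) = (K + f)/((2*f)) = (K + f)*(1/(2*f)) = (K + f)/(2*f))
I(Y) = 3/7 + 2/(3*Y) (I(Y) = -3*(-⅐) + (4/Y)*(⅙) = 3/7 + 2/(3*Y))
P(W(-3, -5), -10)/I(R(5)) = ((½)*(-10 - 3)/(-3))/(((1/21)*(14 + 9*5)/5)) = ((½)*(-⅓)*(-13))/(((1/21)*(⅕)*(14 + 45))) = 13/(6*(((1/21)*(⅕)*59))) = 13/(6*(59/105)) = (13/6)*(105/59) = 455/118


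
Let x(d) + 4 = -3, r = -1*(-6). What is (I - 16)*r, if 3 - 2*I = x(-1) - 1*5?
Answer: -51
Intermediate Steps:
r = 6
x(d) = -7 (x(d) = -4 - 3 = -7)
I = 15/2 (I = 3/2 - (-7 - 1*5)/2 = 3/2 - (-7 - 5)/2 = 3/2 - 1/2*(-12) = 3/2 + 6 = 15/2 ≈ 7.5000)
(I - 16)*r = (15/2 - 16)*6 = -17/2*6 = -51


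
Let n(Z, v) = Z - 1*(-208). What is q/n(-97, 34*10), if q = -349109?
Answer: -349109/111 ≈ -3145.1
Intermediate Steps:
n(Z, v) = 208 + Z (n(Z, v) = Z + 208 = 208 + Z)
q/n(-97, 34*10) = -349109/(208 - 97) = -349109/111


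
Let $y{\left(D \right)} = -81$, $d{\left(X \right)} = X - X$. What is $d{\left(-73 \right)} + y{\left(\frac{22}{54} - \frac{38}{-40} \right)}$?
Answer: $-81$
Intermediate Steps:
$d{\left(X \right)} = 0$
$d{\left(-73 \right)} + y{\left(\frac{22}{54} - \frac{38}{-40} \right)} = 0 - 81 = -81$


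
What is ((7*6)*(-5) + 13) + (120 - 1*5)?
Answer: -82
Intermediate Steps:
((7*6)*(-5) + 13) + (120 - 1*5) = (42*(-5) + 13) + (120 - 5) = (-210 + 13) + 115 = -197 + 115 = -82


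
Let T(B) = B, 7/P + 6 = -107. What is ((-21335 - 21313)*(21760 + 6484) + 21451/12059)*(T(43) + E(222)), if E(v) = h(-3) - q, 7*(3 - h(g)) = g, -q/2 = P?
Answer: -532031707001183439/9538669 ≈ -5.5776e+10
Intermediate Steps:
P = -7/113 (P = 7/(-6 - 107) = 7/(-113) = 7*(-1/113) = -7/113 ≈ -0.061947)
q = 14/113 (q = -2*(-7/113) = 14/113 ≈ 0.12389)
h(g) = 3 - g/7
E(v) = 2614/791 (E(v) = (3 - ⅐*(-3)) - 1*14/113 = (3 + 3/7) - 14/113 = 24/7 - 14/113 = 2614/791)
((-21335 - 21313)*(21760 + 6484) + 21451/12059)*(T(43) + E(222)) = ((-21335 - 21313)*(21760 + 6484) + 21451/12059)*(43 + 2614/791) = (-42648*28244 + 21451*(1/12059))*(36627/791) = (-1204550112 + 21451/12059)*(36627/791) = -14525669779157/12059*36627/791 = -532031707001183439/9538669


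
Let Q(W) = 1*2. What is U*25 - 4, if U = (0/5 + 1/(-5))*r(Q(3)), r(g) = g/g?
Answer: -9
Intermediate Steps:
Q(W) = 2
r(g) = 1
U = -⅕ (U = (0/5 + 1/(-5))*1 = (0*(⅕) + 1*(-⅕))*1 = (0 - ⅕)*1 = -⅕*1 = -⅕ ≈ -0.20000)
U*25 - 4 = -⅕*25 - 4 = -5 - 4 = -9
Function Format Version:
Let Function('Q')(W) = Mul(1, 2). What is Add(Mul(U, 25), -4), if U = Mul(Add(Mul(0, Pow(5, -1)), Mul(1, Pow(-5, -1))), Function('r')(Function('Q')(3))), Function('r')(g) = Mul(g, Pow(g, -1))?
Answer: -9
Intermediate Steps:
Function('Q')(W) = 2
Function('r')(g) = 1
U = Rational(-1, 5) (U = Mul(Add(Mul(0, Pow(5, -1)), Mul(1, Pow(-5, -1))), 1) = Mul(Add(Mul(0, Rational(1, 5)), Mul(1, Rational(-1, 5))), 1) = Mul(Add(0, Rational(-1, 5)), 1) = Mul(Rational(-1, 5), 1) = Rational(-1, 5) ≈ -0.20000)
Add(Mul(U, 25), -4) = Add(Mul(Rational(-1, 5), 25), -4) = Add(-5, -4) = -9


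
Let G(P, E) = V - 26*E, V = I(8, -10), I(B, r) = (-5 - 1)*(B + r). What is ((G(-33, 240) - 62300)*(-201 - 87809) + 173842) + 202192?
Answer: 6031525314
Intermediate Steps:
I(B, r) = -6*B - 6*r (I(B, r) = -6*(B + r) = -6*B - 6*r)
V = 12 (V = -6*8 - 6*(-10) = -48 + 60 = 12)
G(P, E) = 12 - 26*E
((G(-33, 240) - 62300)*(-201 - 87809) + 173842) + 202192 = (((12 - 26*240) - 62300)*(-201 - 87809) + 173842) + 202192 = (((12 - 6240) - 62300)*(-88010) + 173842) + 202192 = ((-6228 - 62300)*(-88010) + 173842) + 202192 = (-68528*(-88010) + 173842) + 202192 = (6031149280 + 173842) + 202192 = 6031323122 + 202192 = 6031525314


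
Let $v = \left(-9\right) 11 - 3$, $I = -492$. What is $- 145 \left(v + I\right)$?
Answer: $86130$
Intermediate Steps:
$v = -102$ ($v = -99 - 3 = -102$)
$- 145 \left(v + I\right) = - 145 \left(-102 - 492\right) = \left(-145\right) \left(-594\right) = 86130$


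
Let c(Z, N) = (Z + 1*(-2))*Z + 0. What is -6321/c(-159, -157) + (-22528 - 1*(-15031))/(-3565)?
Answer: 350686/188945 ≈ 1.8560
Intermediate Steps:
c(Z, N) = Z*(-2 + Z) (c(Z, N) = (Z - 2)*Z + 0 = (-2 + Z)*Z + 0 = Z*(-2 + Z) + 0 = Z*(-2 + Z))
-6321/c(-159, -157) + (-22528 - 1*(-15031))/(-3565) = -6321*(-1/(159*(-2 - 159))) + (-22528 - 1*(-15031))/(-3565) = -6321/((-159*(-161))) + (-22528 + 15031)*(-1/3565) = -6321/25599 - 7497*(-1/3565) = -6321*1/25599 + 7497/3565 = -301/1219 + 7497/3565 = 350686/188945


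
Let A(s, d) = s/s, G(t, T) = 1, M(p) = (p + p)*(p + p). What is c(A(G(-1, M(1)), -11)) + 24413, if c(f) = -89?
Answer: 24324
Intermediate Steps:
M(p) = 4*p² (M(p) = (2*p)*(2*p) = 4*p²)
A(s, d) = 1
c(A(G(-1, M(1)), -11)) + 24413 = -89 + 24413 = 24324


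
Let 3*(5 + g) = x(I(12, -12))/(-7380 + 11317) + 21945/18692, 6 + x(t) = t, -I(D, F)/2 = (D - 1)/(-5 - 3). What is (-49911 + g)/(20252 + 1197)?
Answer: -2754982370369/1183830431547 ≈ -2.3272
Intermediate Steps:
I(D, F) = -¼ + D/4 (I(D, F) = -2*(D - 1)/(-5 - 3) = -2*(-1 + D)/(-8) = -2*(-1 + D)*(-1)/8 = -2*(⅛ - D/8) = -¼ + D/4)
x(t) = -6 + t
g = -254379836/55192803 (g = -5 + ((-6 + (-¼ + (¼)*12))/(-7380 + 11317) + 21945/18692)/3 = -5 + ((-6 + (-¼ + 3))/3937 + 21945*(1/18692))/3 = -5 + ((-6 + 11/4)*(1/3937) + 21945/18692)/3 = -5 + (-13/4*1/3937 + 21945/18692)/3 = -5 + (-13/15748 + 21945/18692)/3 = -5 + (⅓)*(21584179/18397601) = -5 + 21584179/55192803 = -254379836/55192803 ≈ -4.6089)
(-49911 + g)/(20252 + 1197) = (-49911 - 254379836/55192803)/(20252 + 1197) = -2754982370369/55192803/21449 = -2754982370369/55192803*1/21449 = -2754982370369/1183830431547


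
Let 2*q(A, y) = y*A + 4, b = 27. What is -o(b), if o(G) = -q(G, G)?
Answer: 733/2 ≈ 366.50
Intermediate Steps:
q(A, y) = 2 + A*y/2 (q(A, y) = (y*A + 4)/2 = (A*y + 4)/2 = (4 + A*y)/2 = 2 + A*y/2)
o(G) = -2 - G²/2 (o(G) = -(2 + G*G/2) = -(2 + G²/2) = -2 - G²/2)
-o(b) = -(-2 - ½*27²) = -(-2 - ½*729) = -(-2 - 729/2) = -1*(-733/2) = 733/2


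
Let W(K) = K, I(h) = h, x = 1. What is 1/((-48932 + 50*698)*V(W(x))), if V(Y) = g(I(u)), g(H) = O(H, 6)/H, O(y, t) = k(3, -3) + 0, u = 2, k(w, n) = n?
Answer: 1/21048 ≈ 4.7510e-5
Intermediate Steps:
O(y, t) = -3 (O(y, t) = -3 + 0 = -3)
g(H) = -3/H
V(Y) = -3/2
1/((-48932 + 50*698)*V(W(x))) = 1/((-48932 + 50*698)*(-3/2)) = -2/3/(-48932 + 34900) = -2/3/(-14032) = -1/14032*(-2/3) = 1/21048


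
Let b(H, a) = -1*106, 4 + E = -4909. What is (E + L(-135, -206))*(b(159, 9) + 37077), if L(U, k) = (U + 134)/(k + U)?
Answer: -5630790852/31 ≈ -1.8164e+8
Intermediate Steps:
E = -4913 (E = -4 - 4909 = -4913)
b(H, a) = -106
L(U, k) = (134 + U)/(U + k)
(E + L(-135, -206))*(b(159, 9) + 37077) = (-4913 + (134 - 135)/(-135 - 206))*(-106 + 37077) = (-4913 - 1/(-341))*36971 = (-4913 - 1/341*(-1))*36971 = (-4913 + 1/341)*36971 = -1675332/341*36971 = -5630790852/31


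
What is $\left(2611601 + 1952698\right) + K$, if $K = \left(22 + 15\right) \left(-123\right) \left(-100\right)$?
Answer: $5019399$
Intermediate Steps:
$K = 455100$ ($K = 37 \left(-123\right) \left(-100\right) = \left(-4551\right) \left(-100\right) = 455100$)
$\left(2611601 + 1952698\right) + K = \left(2611601 + 1952698\right) + 455100 = 4564299 + 455100 = 5019399$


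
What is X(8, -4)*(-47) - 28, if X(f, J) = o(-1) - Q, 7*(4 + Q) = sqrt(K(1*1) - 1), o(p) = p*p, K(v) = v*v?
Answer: -263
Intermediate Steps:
K(v) = v**2
o(p) = p**2
Q = -4 (Q = -4 + sqrt((1*1)**2 - 1)/7 = -4 + sqrt(1**2 - 1)/7 = -4 + sqrt(1 - 1)/7 = -4 + sqrt(0)/7 = -4 + (1/7)*0 = -4 + 0 = -4)
X(f, J) = 5 (X(f, J) = (-1)**2 - 1*(-4) = 1 + 4 = 5)
X(8, -4)*(-47) - 28 = 5*(-47) - 28 = -235 - 28 = -263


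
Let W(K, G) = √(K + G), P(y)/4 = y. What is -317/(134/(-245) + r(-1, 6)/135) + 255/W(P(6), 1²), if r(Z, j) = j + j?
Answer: 150099/202 ≈ 743.06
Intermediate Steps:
P(y) = 4*y
r(Z, j) = 2*j
W(K, G) = √(G + K)
-317/(134/(-245) + r(-1, 6)/135) + 255/W(P(6), 1²) = -317/(134/(-245) + (2*6)/135) + 255/(√(1² + 4*6)) = -317/(134*(-1/245) + 12*(1/135)) + 255/(√(1 + 24)) = -317/(-134/245 + 4/45) + 255/(√25) = -317/(-202/441) + 255/5 = -317*(-441/202) + 255*(⅕) = 139797/202 + 51 = 150099/202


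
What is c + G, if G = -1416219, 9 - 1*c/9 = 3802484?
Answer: -35638494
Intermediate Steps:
c = -34222275 (c = 81 - 9*3802484 = 81 - 34222356 = -34222275)
c + G = -34222275 - 1416219 = -35638494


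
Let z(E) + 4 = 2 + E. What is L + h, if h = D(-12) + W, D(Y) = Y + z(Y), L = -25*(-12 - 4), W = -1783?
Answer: -1409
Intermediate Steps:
z(E) = -2 + E (z(E) = -4 + (2 + E) = -2 + E)
L = 400 (L = -25*(-16) = 400)
D(Y) = -2 + 2*Y (D(Y) = Y + (-2 + Y) = -2 + 2*Y)
h = -1809 (h = (-2 + 2*(-12)) - 1783 = (-2 - 24) - 1783 = -26 - 1783 = -1809)
L + h = 400 - 1809 = -1409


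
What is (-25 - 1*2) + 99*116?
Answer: 11457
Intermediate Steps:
(-25 - 1*2) + 99*116 = (-25 - 2) + 11484 = -27 + 11484 = 11457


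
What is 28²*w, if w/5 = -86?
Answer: -337120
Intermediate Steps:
w = -430 (w = 5*(-86) = -430)
28²*w = 28²*(-430) = 784*(-430) = -337120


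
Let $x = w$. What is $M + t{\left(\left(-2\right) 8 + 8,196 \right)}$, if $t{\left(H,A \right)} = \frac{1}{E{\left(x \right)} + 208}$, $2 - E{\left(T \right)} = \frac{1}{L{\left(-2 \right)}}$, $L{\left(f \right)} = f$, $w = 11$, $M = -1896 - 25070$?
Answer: $- \frac{11352684}{421} \approx -26966.0$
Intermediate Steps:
$M = -26966$ ($M = -1896 - 25070 = -26966$)
$x = 11$
$E{\left(T \right)} = \frac{5}{2}$ ($E{\left(T \right)} = 2 - \frac{1}{-2} = 2 - - \frac{1}{2} = 2 + \frac{1}{2} = \frac{5}{2}$)
$t{\left(H,A \right)} = \frac{2}{421}$ ($t{\left(H,A \right)} = \frac{1}{\frac{5}{2} + 208} = \frac{1}{\frac{421}{2}} = \frac{2}{421}$)
$M + t{\left(\left(-2\right) 8 + 8,196 \right)} = -26966 + \frac{2}{421} = - \frac{11352684}{421}$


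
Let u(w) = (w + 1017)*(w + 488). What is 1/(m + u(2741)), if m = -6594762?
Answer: 1/5539820 ≈ 1.8051e-7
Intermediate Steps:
u(w) = (488 + w)*(1017 + w) (u(w) = (1017 + w)*(488 + w) = (488 + w)*(1017 + w))
1/(m + u(2741)) = 1/(-6594762 + (496296 + 2741**2 + 1505*2741)) = 1/(-6594762 + (496296 + 7513081 + 4125205)) = 1/(-6594762 + 12134582) = 1/5539820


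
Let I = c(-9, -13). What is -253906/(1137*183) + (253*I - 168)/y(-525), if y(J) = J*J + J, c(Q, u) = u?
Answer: -23522947349/19080110700 ≈ -1.2329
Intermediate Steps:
y(J) = J + J**2 (y(J) = J**2 + J = J + J**2)
I = -13
-253906/(1137*183) + (253*I - 168)/y(-525) = -253906/(1137*183) + (253*(-13) - 168)/((-525*(1 - 525))) = -253906/208071 + (-3289 - 168)/((-525*(-524))) = -253906*1/208071 - 3457/275100 = -253906/208071 - 3457*1/275100 = -253906/208071 - 3457/275100 = -23522947349/19080110700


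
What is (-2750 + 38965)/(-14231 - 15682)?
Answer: -36215/29913 ≈ -1.2107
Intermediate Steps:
(-2750 + 38965)/(-14231 - 15682) = 36215/(-29913) = 36215*(-1/29913) = -36215/29913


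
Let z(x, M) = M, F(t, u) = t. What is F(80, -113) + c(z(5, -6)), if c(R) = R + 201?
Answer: 275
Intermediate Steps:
c(R) = 201 + R
F(80, -113) + c(z(5, -6)) = 80 + (201 - 6) = 80 + 195 = 275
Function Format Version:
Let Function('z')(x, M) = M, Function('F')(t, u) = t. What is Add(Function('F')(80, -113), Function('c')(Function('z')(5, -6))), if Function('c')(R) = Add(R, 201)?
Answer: 275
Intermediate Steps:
Function('c')(R) = Add(201, R)
Add(Function('F')(80, -113), Function('c')(Function('z')(5, -6))) = Add(80, Add(201, -6)) = Add(80, 195) = 275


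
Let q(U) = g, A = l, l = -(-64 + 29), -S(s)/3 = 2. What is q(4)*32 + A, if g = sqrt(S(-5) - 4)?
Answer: 35 + 32*I*sqrt(10) ≈ 35.0 + 101.19*I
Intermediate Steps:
S(s) = -6 (S(s) = -3*2 = -6)
l = 35 (l = -1*(-35) = 35)
A = 35
g = I*sqrt(10) (g = sqrt(-6 - 4) = sqrt(-10) = I*sqrt(10) ≈ 3.1623*I)
q(U) = I*sqrt(10)
q(4)*32 + A = (I*sqrt(10))*32 + 35 = 32*I*sqrt(10) + 35 = 35 + 32*I*sqrt(10)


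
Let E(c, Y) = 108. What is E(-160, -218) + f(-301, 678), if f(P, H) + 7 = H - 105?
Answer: 674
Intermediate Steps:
f(P, H) = -112 + H (f(P, H) = -7 + (H - 105) = -7 + (-105 + H) = -112 + H)
E(-160, -218) + f(-301, 678) = 108 + (-112 + 678) = 108 + 566 = 674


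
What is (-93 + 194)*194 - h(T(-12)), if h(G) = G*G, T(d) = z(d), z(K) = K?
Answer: 19450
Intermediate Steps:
T(d) = d
h(G) = G²
(-93 + 194)*194 - h(T(-12)) = (-93 + 194)*194 - 1*(-12)² = 101*194 - 1*144 = 19594 - 144 = 19450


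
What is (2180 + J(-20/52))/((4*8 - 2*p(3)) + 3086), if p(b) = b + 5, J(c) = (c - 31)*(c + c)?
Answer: 186250/262119 ≈ 0.71056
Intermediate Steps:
J(c) = 2*c*(-31 + c) (J(c) = (-31 + c)*(2*c) = 2*c*(-31 + c))
p(b) = 5 + b
(2180 + J(-20/52))/((4*8 - 2*p(3)) + 3086) = (2180 + 2*(-20/52)*(-31 - 20/52))/((4*8 - 2*(5 + 3)) + 3086) = (2180 + 2*(-20*1/52)*(-31 - 20*1/52))/((32 - 2*8) + 3086) = (2180 + 2*(-5/13)*(-31 - 5/13))/((32 - 16) + 3086) = (2180 + 2*(-5/13)*(-408/13))/(16 + 3086) = (2180 + 4080/169)/3102 = (372500/169)*(1/3102) = 186250/262119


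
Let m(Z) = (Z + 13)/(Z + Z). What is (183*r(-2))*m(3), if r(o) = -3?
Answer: -1464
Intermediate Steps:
m(Z) = (13 + Z)/(2*Z) (m(Z) = (13 + Z)/((2*Z)) = (13 + Z)*(1/(2*Z)) = (13 + Z)/(2*Z))
(183*r(-2))*m(3) = (183*(-3))*((1/2)*(13 + 3)/3) = -549*16/(2*3) = -549*8/3 = -1464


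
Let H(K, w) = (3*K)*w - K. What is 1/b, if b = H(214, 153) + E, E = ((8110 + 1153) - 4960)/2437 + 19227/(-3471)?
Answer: 216893/21257298242 ≈ 1.0203e-5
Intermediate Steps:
H(K, w) = -K + 3*K*w (H(K, w) = 3*K*w - K = -K + 3*K*w)
E = -818474/216893 (E = (9263 - 4960)*(1/2437) + 19227*(-1/3471) = 4303*(1/2437) - 493/89 = 4303/2437 - 493/89 = -818474/216893 ≈ -3.7736)
b = 21257298242/216893 (b = 214*(-1 + 3*153) - 818474/216893 = 214*(-1 + 459) - 818474/216893 = 214*458 - 818474/216893 = 98012 - 818474/216893 = 21257298242/216893 ≈ 98008.)
1/b = 1/(21257298242/216893) = 216893/21257298242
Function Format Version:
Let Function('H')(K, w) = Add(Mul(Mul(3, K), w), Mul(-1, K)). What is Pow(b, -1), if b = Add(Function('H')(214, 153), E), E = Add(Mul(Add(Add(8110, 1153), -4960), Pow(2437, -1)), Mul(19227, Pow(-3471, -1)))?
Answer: Rational(216893, 21257298242) ≈ 1.0203e-5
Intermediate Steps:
Function('H')(K, w) = Add(Mul(-1, K), Mul(3, K, w)) (Function('H')(K, w) = Add(Mul(3, K, w), Mul(-1, K)) = Add(Mul(-1, K), Mul(3, K, w)))
E = Rational(-818474, 216893) (E = Add(Mul(Add(9263, -4960), Rational(1, 2437)), Mul(19227, Rational(-1, 3471))) = Add(Mul(4303, Rational(1, 2437)), Rational(-493, 89)) = Add(Rational(4303, 2437), Rational(-493, 89)) = Rational(-818474, 216893) ≈ -3.7736)
b = Rational(21257298242, 216893) (b = Add(Mul(214, Add(-1, Mul(3, 153))), Rational(-818474, 216893)) = Add(Mul(214, Add(-1, 459)), Rational(-818474, 216893)) = Add(Mul(214, 458), Rational(-818474, 216893)) = Add(98012, Rational(-818474, 216893)) = Rational(21257298242, 216893) ≈ 98008.)
Pow(b, -1) = Pow(Rational(21257298242, 216893), -1) = Rational(216893, 21257298242)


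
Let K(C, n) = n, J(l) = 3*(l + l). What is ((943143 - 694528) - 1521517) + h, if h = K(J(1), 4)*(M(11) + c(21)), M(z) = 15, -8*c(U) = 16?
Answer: -1272850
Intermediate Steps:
c(U) = -2 (c(U) = -⅛*16 = -2)
J(l) = 6*l (J(l) = 3*(2*l) = 6*l)
h = 52 (h = 4*(15 - 2) = 4*13 = 52)
((943143 - 694528) - 1521517) + h = ((943143 - 694528) - 1521517) + 52 = (248615 - 1521517) + 52 = -1272902 + 52 = -1272850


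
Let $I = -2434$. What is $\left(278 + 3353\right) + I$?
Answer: $1197$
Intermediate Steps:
$\left(278 + 3353\right) + I = \left(278 + 3353\right) - 2434 = 3631 - 2434 = 1197$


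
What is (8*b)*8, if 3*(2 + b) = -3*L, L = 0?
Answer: -128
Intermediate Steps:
b = -2 (b = -2 + (-3*0)/3 = -2 + (⅓)*0 = -2 + 0 = -2)
(8*b)*8 = (8*(-2))*8 = -16*8 = -128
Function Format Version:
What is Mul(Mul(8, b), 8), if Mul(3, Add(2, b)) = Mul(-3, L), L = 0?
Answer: -128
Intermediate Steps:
b = -2 (b = Add(-2, Mul(Rational(1, 3), Mul(-3, 0))) = Add(-2, Mul(Rational(1, 3), 0)) = Add(-2, 0) = -2)
Mul(Mul(8, b), 8) = Mul(Mul(8, -2), 8) = Mul(-16, 8) = -128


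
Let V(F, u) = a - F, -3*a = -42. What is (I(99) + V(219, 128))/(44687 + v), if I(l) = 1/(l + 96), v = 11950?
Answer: -39974/11044215 ≈ -0.0036195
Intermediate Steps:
a = 14 (a = -⅓*(-42) = 14)
V(F, u) = 14 - F
I(l) = 1/(96 + l)
(I(99) + V(219, 128))/(44687 + v) = (1/(96 + 99) + (14 - 1*219))/(44687 + 11950) = (1/195 + (14 - 219))/56637 = (1/195 - 205)*(1/56637) = -39974/195*1/56637 = -39974/11044215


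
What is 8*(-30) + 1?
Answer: -239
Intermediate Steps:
8*(-30) + 1 = -240 + 1 = -239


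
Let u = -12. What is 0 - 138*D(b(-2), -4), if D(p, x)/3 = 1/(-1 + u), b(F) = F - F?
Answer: 414/13 ≈ 31.846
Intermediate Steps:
b(F) = 0
D(p, x) = -3/13 (D(p, x) = 3/(-1 - 12) = 3/(-13) = 3*(-1/13) = -3/13)
0 - 138*D(b(-2), -4) = 0 - 138*(-3/13) = 0 + 414/13 = 414/13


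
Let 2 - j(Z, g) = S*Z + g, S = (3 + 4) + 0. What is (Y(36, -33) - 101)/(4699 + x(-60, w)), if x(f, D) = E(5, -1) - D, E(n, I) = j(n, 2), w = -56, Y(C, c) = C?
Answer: -13/944 ≈ -0.013771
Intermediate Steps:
S = 7 (S = 7 + 0 = 7)
j(Z, g) = 2 - g - 7*Z (j(Z, g) = 2 - (7*Z + g) = 2 - (g + 7*Z) = 2 + (-g - 7*Z) = 2 - g - 7*Z)
E(n, I) = -7*n (E(n, I) = 2 - 1*2 - 7*n = 2 - 2 - 7*n = -7*n)
x(f, D) = -35 - D (x(f, D) = -7*5 - D = -35 - D)
(Y(36, -33) - 101)/(4699 + x(-60, w)) = (36 - 101)/(4699 + (-35 - 1*(-56))) = -65/(4699 + (-35 + 56)) = -65/(4699 + 21) = -65/4720 = -65*1/4720 = -13/944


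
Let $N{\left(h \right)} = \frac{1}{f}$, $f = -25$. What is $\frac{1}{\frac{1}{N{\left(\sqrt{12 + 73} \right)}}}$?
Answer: $- \frac{1}{25} \approx -0.04$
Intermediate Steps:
$N{\left(h \right)} = - \frac{1}{25}$ ($N{\left(h \right)} = \frac{1}{-25} = - \frac{1}{25}$)
$\frac{1}{\frac{1}{N{\left(\sqrt{12 + 73} \right)}}} = \frac{1}{\frac{1}{- \frac{1}{25}}} = \frac{1}{-25} = - \frac{1}{25}$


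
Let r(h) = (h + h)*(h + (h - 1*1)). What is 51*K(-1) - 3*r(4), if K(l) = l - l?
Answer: -168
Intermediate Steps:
K(l) = 0
r(h) = 2*h*(-1 + 2*h) (r(h) = (2*h)*(h + (h - 1)) = (2*h)*(h + (-1 + h)) = (2*h)*(-1 + 2*h) = 2*h*(-1 + 2*h))
51*K(-1) - 3*r(4) = 51*0 - 6*4*(-1 + 2*4) = 0 - 6*4*(-1 + 8) = 0 - 6*4*7 = 0 - 3*56 = 0 - 168 = -168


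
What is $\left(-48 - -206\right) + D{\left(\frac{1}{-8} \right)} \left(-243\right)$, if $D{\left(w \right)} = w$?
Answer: $\frac{1507}{8} \approx 188.38$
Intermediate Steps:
$\left(-48 - -206\right) + D{\left(\frac{1}{-8} \right)} \left(-243\right) = \left(-48 - -206\right) + \frac{1}{-8} \left(-243\right) = \left(-48 + 206\right) - - \frac{243}{8} = 158 + \frac{243}{8} = \frac{1507}{8}$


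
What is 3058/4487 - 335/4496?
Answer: 12245623/20173552 ≈ 0.60701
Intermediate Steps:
3058/4487 - 335/4496 = 12245623/20173552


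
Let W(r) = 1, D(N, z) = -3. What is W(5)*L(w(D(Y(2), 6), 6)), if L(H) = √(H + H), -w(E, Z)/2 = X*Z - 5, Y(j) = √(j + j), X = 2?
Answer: 2*I*√7 ≈ 5.2915*I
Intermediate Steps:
Y(j) = √2*√j (Y(j) = √(2*j) = √2*√j)
w(E, Z) = 10 - 4*Z (w(E, Z) = -2*(2*Z - 5) = -2*(-5 + 2*Z) = 10 - 4*Z)
L(H) = √2*√H (L(H) = √(2*H) = √2*√H)
W(5)*L(w(D(Y(2), 6), 6)) = 1*(√2*√(10 - 4*6)) = 1*(√2*√(10 - 24)) = 1*(√2*√(-14)) = 1*(√2*(I*√14)) = 1*(2*I*√7) = 2*I*√7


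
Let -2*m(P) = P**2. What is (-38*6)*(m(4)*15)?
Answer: 27360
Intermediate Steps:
m(P) = -P**2/2
(-38*6)*(m(4)*15) = (-38*6)*(-1/2*4**2*15) = -228*(-1/2*16)*15 = -(-1824)*15 = -228*(-120) = 27360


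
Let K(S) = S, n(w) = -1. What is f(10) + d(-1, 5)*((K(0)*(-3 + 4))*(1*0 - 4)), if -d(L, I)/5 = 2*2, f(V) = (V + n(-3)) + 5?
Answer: 14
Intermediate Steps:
f(V) = 4 + V (f(V) = (V - 1) + 5 = (-1 + V) + 5 = 4 + V)
d(L, I) = -20 (d(L, I) = -10*2 = -5*4 = -20)
f(10) + d(-1, 5)*((K(0)*(-3 + 4))*(1*0 - 4)) = (4 + 10) - 20*0*(-3 + 4)*(1*0 - 4) = 14 - 20*0*1*(0 - 4) = 14 - 0*(-4) = 14 - 20*0 = 14 + 0 = 14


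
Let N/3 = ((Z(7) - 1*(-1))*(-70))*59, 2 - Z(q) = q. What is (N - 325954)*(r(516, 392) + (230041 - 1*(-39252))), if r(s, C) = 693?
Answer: -74622510484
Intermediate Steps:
Z(q) = 2 - q
N = 49560 (N = 3*((((2 - 1*7) - 1*(-1))*(-70))*59) = 3*((((2 - 7) + 1)*(-70))*59) = 3*(((-5 + 1)*(-70))*59) = 3*(-4*(-70)*59) = 3*(280*59) = 3*16520 = 49560)
(N - 325954)*(r(516, 392) + (230041 - 1*(-39252))) = (49560 - 325954)*(693 + (230041 - 1*(-39252))) = -276394*(693 + (230041 + 39252)) = -276394*(693 + 269293) = -276394*269986 = -74622510484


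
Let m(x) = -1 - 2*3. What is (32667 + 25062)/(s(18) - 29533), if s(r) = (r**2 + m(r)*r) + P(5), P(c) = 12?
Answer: -8247/4189 ≈ -1.9687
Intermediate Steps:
m(x) = -7 (m(x) = -1 - 6 = -7)
s(r) = 12 + r**2 - 7*r (s(r) = (r**2 - 7*r) + 12 = 12 + r**2 - 7*r)
(32667 + 25062)/(s(18) - 29533) = (32667 + 25062)/((12 + 18**2 - 7*18) - 29533) = 57729/((12 + 324 - 126) - 29533) = 57729/(210 - 29533) = 57729/(-29323) = 57729*(-1/29323) = -8247/4189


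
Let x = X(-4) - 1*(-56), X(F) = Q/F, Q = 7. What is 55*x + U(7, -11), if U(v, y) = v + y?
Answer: 11919/4 ≈ 2979.8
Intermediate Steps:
X(F) = 7/F
x = 217/4 (x = 7/(-4) - 1*(-56) = 7*(-¼) + 56 = -7/4 + 56 = 217/4 ≈ 54.250)
55*x + U(7, -11) = 55*(217/4) + (7 - 11) = 11935/4 - 4 = 11919/4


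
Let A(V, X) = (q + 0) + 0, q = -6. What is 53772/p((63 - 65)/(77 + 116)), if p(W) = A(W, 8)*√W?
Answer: 4481*I*√386 ≈ 88038.0*I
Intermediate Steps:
A(V, X) = -6 (A(V, X) = (-6 + 0) + 0 = -6 + 0 = -6)
p(W) = -6*√W
53772/p((63 - 65)/(77 + 116)) = 53772/((-6*√(63 - 65)/√(77 + 116))) = 53772/((-6*I*√386/193)) = 53772*(I*√386/12) = 4481*I*√386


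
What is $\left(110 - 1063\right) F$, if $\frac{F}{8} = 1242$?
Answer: $-9469008$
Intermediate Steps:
$F = 9936$ ($F = 8 \cdot 1242 = 9936$)
$\left(110 - 1063\right) F = \left(110 - 1063\right) 9936 = \left(-953\right) 9936 = -9469008$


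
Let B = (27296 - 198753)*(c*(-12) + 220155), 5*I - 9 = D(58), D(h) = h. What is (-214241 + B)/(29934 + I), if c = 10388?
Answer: -81870931420/149737 ≈ -5.4677e+5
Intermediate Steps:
I = 67/5 (I = 9/5 + (⅕)*58 = 9/5 + 58/5 = 67/5 ≈ 13.400)
B = -16373972043 (B = (27296 - 198753)*(10388*(-12) + 220155) = -171457*(-124656 + 220155) = -171457*95499 = -16373972043)
(-214241 + B)/(29934 + I) = (-214241 - 16373972043)/(29934 + 67/5) = -16374186284/149737/5 = -16374186284*5/149737 = -81870931420/149737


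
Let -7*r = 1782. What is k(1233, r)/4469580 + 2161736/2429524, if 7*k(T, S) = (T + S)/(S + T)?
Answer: 16908591591421/19003165789860 ≈ 0.88978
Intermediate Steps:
r = -1782/7 (r = -1/7*1782 = -1782/7 ≈ -254.57)
k(T, S) = 1/7 (k(T, S) = ((T + S)/(S + T))/7 = ((S + T)/(S + T))/7 = (1/7)*1 = 1/7)
k(1233, r)/4469580 + 2161736/2429524 = (1/7)/4469580 + 2161736/2429524 = (1/7)*(1/4469580) + 2161736*(1/2429524) = 1/31287060 + 540434/607381 = 16908591591421/19003165789860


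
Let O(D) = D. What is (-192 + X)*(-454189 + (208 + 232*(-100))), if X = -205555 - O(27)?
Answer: 98191443094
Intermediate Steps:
X = -205582 (X = -205555 - 1*27 = -205555 - 27 = -205582)
(-192 + X)*(-454189 + (208 + 232*(-100))) = (-192 - 205582)*(-454189 + (208 + 232*(-100))) = -205774*(-454189 + (208 - 23200)) = -205774*(-454189 - 22992) = -205774*(-477181) = 98191443094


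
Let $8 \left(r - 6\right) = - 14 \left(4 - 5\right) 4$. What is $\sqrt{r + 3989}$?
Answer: $\sqrt{4002} \approx 63.261$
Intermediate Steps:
$r = 13$ ($r = 6 + \frac{- 14 \left(4 - 5\right) 4}{8} = 6 + \frac{\left(-14\right) \left(-1\right) 4}{8} = 6 + \frac{14 \cdot 4}{8} = 6 + \frac{1}{8} \cdot 56 = 6 + 7 = 13$)
$\sqrt{r + 3989} = \sqrt{13 + 3989} = \sqrt{4002}$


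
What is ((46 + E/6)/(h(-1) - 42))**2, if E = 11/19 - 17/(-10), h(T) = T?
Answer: 2795554129/2402960400 ≈ 1.1634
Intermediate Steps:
E = 433/190 (E = 11*(1/19) - 17*(-1/10) = 11/19 + 17/10 = 433/190 ≈ 2.2789)
((46 + E/6)/(h(-1) - 42))**2 = ((46 + (433/190)/6)/(-1 - 42))**2 = ((46 + (433/190)*(1/6))/(-43))**2 = ((46 + 433/1140)*(-1/43))**2 = ((52873/1140)*(-1/43))**2 = (-52873/49020)**2 = 2795554129/2402960400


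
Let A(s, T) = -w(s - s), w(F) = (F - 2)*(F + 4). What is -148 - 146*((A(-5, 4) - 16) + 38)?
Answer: -4528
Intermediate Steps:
w(F) = (-2 + F)*(4 + F)
A(s, T) = 8 (A(s, T) = -(-8 + (s - s)² + 2*(s - s)) = -(-8 + 0² + 2*0) = -(-8 + 0 + 0) = -1*(-8) = 8)
-148 - 146*((A(-5, 4) - 16) + 38) = -148 - 146*((8 - 16) + 38) = -148 - 146*(-8 + 38) = -148 - 146*30 = -148 - 4380 = -4528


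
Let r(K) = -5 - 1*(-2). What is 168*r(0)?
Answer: -504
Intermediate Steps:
r(K) = -3 (r(K) = -5 + 2 = -3)
168*r(0) = 168*(-3) = -504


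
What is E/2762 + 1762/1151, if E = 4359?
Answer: 9883853/3179062 ≈ 3.1090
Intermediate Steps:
E/2762 + 1762/1151 = 4359/2762 + 1762/1151 = 9883853/3179062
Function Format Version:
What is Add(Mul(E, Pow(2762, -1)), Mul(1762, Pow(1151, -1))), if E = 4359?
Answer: Rational(9883853, 3179062) ≈ 3.1090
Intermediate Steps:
Add(Mul(E, Pow(2762, -1)), Mul(1762, Pow(1151, -1))) = Add(Mul(4359, Pow(2762, -1)), Mul(1762, Pow(1151, -1))) = Add(Mul(4359, Rational(1, 2762)), Mul(1762, Rational(1, 1151))) = Add(Rational(4359, 2762), Rational(1762, 1151)) = Rational(9883853, 3179062)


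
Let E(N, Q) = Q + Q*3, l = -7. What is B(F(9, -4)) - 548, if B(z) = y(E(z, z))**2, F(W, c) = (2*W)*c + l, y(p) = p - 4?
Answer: 101852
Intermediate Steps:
E(N, Q) = 4*Q (E(N, Q) = Q + 3*Q = 4*Q)
y(p) = -4 + p
F(W, c) = -7 + 2*W*c (F(W, c) = (2*W)*c - 7 = 2*W*c - 7 = -7 + 2*W*c)
B(z) = (-4 + 4*z)**2
B(F(9, -4)) - 548 = 16*(-1 + (-7 + 2*9*(-4)))**2 - 548 = 16*(-1 + (-7 - 72))**2 - 548 = 16*(-1 - 79)**2 - 548 = 16*(-80)**2 - 548 = 16*6400 - 548 = 102400 - 548 = 101852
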